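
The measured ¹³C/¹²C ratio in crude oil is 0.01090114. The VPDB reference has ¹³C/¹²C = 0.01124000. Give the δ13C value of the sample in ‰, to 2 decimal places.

δ13C = (R_sample / R_standard − 1) × 1000
R_sample / R_standard = 0.01090114 / 0.01124000 = 0.969852
δ13C = (0.969852 − 1) × 1000 = -30.148‰

-30.15‰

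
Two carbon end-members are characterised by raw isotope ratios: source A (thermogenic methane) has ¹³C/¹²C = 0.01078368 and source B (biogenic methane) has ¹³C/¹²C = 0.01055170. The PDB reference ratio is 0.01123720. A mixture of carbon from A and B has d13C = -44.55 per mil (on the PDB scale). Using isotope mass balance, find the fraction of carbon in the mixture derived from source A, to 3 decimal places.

0.797

δ_A = (0.01078368/0.01123720 − 1)×1000 = (0.959641 − 1)×1000 = -40.359 per mil
δ_B = (0.01055170/0.01123720 − 1)×1000 = (0.938997 − 1)×1000 = -61.003 per mil
f_A = (δ_mix − δ_B)/(δ_A − δ_B) = (-44.55 − (-61.003))/(-40.359 − (-61.003))
f_A = 16.453 / 20.644 = 0.7970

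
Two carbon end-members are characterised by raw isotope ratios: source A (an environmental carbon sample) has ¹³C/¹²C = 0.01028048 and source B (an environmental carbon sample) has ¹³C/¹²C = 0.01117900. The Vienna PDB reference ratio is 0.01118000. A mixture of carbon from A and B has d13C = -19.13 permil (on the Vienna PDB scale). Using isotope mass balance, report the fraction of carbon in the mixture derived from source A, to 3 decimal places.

δ_A = (0.01028048/0.01118000 − 1)×1000 = (0.919542 − 1)×1000 = -80.458 permil
δ_B = (0.01117900/0.01118000 − 1)×1000 = (0.999911 − 1)×1000 = -0.089 permil
f_A = (δ_mix − δ_B)/(δ_A − δ_B) = (-19.13 − (-0.089))/(-80.458 − (-0.089))
f_A = -19.041 / -80.369 = 0.2369

0.237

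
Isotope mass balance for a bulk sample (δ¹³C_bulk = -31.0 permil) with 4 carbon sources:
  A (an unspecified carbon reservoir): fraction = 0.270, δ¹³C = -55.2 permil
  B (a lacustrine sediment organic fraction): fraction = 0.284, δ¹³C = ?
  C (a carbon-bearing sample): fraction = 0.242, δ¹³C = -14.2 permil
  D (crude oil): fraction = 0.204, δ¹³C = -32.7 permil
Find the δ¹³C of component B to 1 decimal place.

Isotope mass balance: δ_bulk = Σ fᵢ·δᵢ.
-31.0 = 0.270×(-55.2) + 0.284×δ_B + 0.242×(-14.2) + 0.204×(-32.7)
0.284·δ_B = -31.0 − (-25.011) = -5.989
δ_B = -5.989 / 0.284 = -21.09 permil

-21.1 permil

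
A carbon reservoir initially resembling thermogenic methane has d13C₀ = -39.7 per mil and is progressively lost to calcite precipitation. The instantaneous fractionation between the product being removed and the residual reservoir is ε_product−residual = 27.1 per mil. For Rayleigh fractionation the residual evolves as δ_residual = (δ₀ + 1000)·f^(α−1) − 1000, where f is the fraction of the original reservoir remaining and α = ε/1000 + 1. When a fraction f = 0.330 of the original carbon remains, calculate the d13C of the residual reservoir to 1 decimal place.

Rayleigh residual: δ_res = (δ₀ + 1000)·f^(α−1) − 1000
α = ε/1000 + 1 = 1.02710, so α − 1 = 0.02710
f^(α−1) = 0.330^(0.02710) = 0.970402
δ_res = (-39.7 + 1000) × 0.970402 − 1000 = 931.877 − 1000 = -68.12 per mil

-68.1 per mil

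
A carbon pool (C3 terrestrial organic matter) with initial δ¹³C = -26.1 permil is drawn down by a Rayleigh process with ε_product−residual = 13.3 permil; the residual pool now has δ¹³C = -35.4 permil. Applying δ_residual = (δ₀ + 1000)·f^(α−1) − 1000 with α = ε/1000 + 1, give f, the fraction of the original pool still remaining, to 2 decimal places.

0.49

α − 1 = ε/1000 = 0.0133
(δ_res + 1000)/(δ₀ + 1000) = (-35.4 + 1000)/(-26.1 + 1000) = 964.6/973.9 = 0.990451
f = 0.990451^(1/0.0133) = exp(ln(0.990451)/0.0133) = exp(-0.00960/0.0133)
f = exp(-0.7214) = 0.4861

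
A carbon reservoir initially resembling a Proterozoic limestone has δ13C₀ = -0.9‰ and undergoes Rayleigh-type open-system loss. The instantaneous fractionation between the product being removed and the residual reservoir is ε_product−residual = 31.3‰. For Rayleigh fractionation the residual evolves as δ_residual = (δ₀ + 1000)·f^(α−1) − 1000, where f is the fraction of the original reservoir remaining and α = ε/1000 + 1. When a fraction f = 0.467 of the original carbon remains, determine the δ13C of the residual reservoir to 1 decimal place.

-24.4‰

Rayleigh residual: δ_res = (δ₀ + 1000)·f^(α−1) − 1000
α = ε/1000 + 1 = 1.03130, so α − 1 = 0.03130
f^(α−1) = 0.467^(0.03130) = 0.976449
δ_res = (-0.9 + 1000) × 0.976449 − 1000 = 975.570 − 1000 = -24.43‰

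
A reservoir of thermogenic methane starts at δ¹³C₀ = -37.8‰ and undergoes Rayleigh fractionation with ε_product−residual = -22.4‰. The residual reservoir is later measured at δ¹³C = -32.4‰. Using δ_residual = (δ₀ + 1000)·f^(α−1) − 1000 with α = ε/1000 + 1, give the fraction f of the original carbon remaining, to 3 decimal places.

0.779

α − 1 = ε/1000 = -0.0224
(δ_res + 1000)/(δ₀ + 1000) = (-32.4 + 1000)/(-37.8 + 1000) = 967.6/962.2 = 1.005612
f = 1.005612^(1/-0.0224) = exp(ln(1.005612)/-0.0224) = exp(0.00560/-0.0224)
f = exp(-0.2498) = 0.7789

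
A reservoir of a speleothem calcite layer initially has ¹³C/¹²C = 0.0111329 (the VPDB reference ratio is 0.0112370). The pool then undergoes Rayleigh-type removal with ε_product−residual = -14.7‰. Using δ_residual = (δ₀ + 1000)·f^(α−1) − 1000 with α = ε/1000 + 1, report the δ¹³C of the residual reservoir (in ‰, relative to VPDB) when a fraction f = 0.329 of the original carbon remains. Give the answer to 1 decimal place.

7.1‰

δ₀ = (0.0111329/0.0112370 − 1)×1000 = (0.990736 − 1)×1000 = -9.264‰
α − 1 = ε/1000 = -0.0147
f^(α−1) = 0.329^(-0.0147) = 1.016476
δ_res = (-9.264 + 1000) × 1.016476 − 1000 = 1007.060 − 1000 = 7.06‰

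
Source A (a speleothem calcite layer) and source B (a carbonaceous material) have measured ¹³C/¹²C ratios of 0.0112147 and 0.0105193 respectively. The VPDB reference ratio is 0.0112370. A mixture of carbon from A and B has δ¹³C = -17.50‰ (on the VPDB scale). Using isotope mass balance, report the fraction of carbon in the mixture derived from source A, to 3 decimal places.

δ_A = (0.0112147/0.0112370 − 1)×1000 = (0.998015 − 1)×1000 = -1.985‰
δ_B = (0.0105193/0.0112370 − 1)×1000 = (0.936131 − 1)×1000 = -63.869‰
f_A = (δ_mix − δ_B)/(δ_A − δ_B) = (-17.50 − (-63.869))/(-1.985 − (-63.869))
f_A = 46.369 / 61.885 = 0.7493

0.749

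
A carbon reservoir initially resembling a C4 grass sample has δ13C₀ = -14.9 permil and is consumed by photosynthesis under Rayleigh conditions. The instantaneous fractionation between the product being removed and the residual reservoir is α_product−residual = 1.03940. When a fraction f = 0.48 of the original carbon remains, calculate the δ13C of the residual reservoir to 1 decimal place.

-43.0 permil

Rayleigh residual: δ_res = (δ₀ + 1000)·f^(α−1) − 1000
α − 1 = 0.03940
f^(α−1) = 0.48^(0.03940) = 0.971496
δ_res = (-14.9 + 1000) × 0.971496 − 1000 = 957.020 − 1000 = -42.98 permil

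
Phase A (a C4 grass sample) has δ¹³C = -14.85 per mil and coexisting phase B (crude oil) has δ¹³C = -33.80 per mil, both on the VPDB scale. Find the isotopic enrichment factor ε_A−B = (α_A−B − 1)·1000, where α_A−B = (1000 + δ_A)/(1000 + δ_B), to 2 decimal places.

19.61 per mil

α_A−B = (1000 + -14.85) / (1000 + -33.80) = 985.15 / 966.20 = 1.019613
ε_A−B = (1.019613 − 1) × 1000 = 19.613 per mil
(The approximation ε ≈ δ_A − δ_B would give 18.95 per mil.)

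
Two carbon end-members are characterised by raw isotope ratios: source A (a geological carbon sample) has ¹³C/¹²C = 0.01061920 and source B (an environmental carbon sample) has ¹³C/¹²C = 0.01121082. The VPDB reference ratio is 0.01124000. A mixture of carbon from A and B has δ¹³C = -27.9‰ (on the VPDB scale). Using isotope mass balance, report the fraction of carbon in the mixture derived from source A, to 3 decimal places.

δ_A = (0.01061920/0.01124000 − 1)×1000 = (0.944769 − 1)×1000 = -55.231‰
δ_B = (0.01121082/0.01124000 − 1)×1000 = (0.997404 − 1)×1000 = -2.596‰
f_A = (δ_mix − δ_B)/(δ_A − δ_B) = (-27.9 − (-2.596))/(-55.231 − (-2.596))
f_A = -25.304 / -52.635 = 0.4807

0.481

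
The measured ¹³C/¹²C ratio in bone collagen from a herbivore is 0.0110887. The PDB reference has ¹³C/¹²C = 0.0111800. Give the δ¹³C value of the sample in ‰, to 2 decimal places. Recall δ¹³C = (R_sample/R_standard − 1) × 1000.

-8.17‰

δ¹³C = (R_sample / R_standard − 1) × 1000
R_sample / R_standard = 0.0110887 / 0.0111800 = 0.991834
δ¹³C = (0.991834 − 1) × 1000 = -8.166‰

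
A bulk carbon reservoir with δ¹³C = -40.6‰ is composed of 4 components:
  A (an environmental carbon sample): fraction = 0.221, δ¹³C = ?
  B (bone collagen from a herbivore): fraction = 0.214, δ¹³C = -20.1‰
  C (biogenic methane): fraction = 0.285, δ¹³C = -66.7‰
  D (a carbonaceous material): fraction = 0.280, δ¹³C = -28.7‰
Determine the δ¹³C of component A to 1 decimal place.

Isotope mass balance: δ_bulk = Σ fᵢ·δᵢ.
-40.6 = 0.221×δ_A + 0.214×(-20.1) + 0.285×(-66.7) + 0.280×(-28.7)
0.221·δ_A = -40.6 − (-31.347) = -9.253
δ_A = -9.253 / 0.221 = -41.87‰

-41.9‰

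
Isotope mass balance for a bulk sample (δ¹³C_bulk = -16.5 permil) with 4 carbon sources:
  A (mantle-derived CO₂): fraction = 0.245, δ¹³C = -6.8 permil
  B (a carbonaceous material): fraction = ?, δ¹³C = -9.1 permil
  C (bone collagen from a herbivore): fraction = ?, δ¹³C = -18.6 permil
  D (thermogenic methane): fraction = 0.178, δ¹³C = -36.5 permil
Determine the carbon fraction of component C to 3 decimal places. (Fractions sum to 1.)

0.325

Let f_C and f_B be the unknown fractions; fractions sum to 1 so f_C + f_B = 0.577.
Mass balance: Σ fᵢ·δᵢ = δ_bulk ⇒ f_C·(-18.6) + f_B·(-9.1) = -16.5 − (-8.163) = -8.337
Substitute f_B = 0.577 − f_C:
f_C·(-18.6 − -9.1) = -8.337 − 0.577×(-9.1) = -3.086
f_C = -3.086 / -9.5 = 0.3249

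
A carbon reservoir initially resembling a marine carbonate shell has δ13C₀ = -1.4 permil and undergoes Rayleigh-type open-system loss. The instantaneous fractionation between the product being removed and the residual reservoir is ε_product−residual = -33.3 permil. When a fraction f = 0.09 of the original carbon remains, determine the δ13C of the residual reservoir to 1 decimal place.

Rayleigh residual: δ_res = (δ₀ + 1000)·f^(α−1) − 1000
α = ε/1000 + 1 = 0.96670, so α − 1 = -0.03330
f^(α−1) = 0.09^(-0.03330) = 1.083487
δ_res = (-1.4 + 1000) × 1.083487 − 1000 = 1081.970 − 1000 = 81.97 permil

82.0 permil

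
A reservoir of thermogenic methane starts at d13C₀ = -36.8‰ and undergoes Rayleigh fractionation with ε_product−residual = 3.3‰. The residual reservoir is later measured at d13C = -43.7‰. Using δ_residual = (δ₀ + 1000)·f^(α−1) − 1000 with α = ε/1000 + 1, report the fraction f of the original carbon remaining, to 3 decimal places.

0.113

α − 1 = ε/1000 = 0.0033
(δ_res + 1000)/(δ₀ + 1000) = (-43.7 + 1000)/(-36.8 + 1000) = 956.3/963.2 = 0.992836
f = 0.992836^(1/0.0033) = exp(ln(0.992836)/0.0033) = exp(-0.00719/0.0033)
f = exp(-2.1786) = 0.1132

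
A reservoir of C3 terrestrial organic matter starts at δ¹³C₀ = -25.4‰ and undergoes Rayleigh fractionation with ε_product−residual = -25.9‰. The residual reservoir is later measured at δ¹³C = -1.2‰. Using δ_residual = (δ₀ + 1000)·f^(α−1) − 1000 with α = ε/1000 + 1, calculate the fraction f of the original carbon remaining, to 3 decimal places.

0.388

α − 1 = ε/1000 = -0.0259
(δ_res + 1000)/(δ₀ + 1000) = (-1.2 + 1000)/(-25.4 + 1000) = 998.8/974.6 = 1.024831
f = 1.024831^(1/-0.0259) = exp(ln(1.024831)/-0.0259) = exp(0.02453/-0.0259)
f = exp(-0.9470) = 0.3879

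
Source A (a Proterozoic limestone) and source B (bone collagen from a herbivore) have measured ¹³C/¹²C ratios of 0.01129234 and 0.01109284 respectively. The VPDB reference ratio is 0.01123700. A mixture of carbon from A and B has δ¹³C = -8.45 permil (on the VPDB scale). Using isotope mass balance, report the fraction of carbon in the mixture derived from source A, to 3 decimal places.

0.247

δ_A = (0.01129234/0.01123700 − 1)×1000 = (1.004925 − 1)×1000 = 4.925 permil
δ_B = (0.01109284/0.01123700 − 1)×1000 = (0.987171 − 1)×1000 = -12.829 permil
f_A = (δ_mix − δ_B)/(δ_A − δ_B) = (-8.45 − (-12.829))/(4.925 − (-12.829))
f_A = 4.379 / 17.754 = 0.2467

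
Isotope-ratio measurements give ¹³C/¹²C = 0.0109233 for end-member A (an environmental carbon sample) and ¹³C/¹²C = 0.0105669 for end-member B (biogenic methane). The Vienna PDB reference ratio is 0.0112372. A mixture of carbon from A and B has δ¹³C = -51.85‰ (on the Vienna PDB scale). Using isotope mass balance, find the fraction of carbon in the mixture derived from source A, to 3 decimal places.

0.246

δ_A = (0.0109233/0.0112372 − 1)×1000 = (0.972066 − 1)×1000 = -27.934‰
δ_B = (0.0105669/0.0112372 − 1)×1000 = (0.940350 − 1)×1000 = -59.650‰
f_A = (δ_mix − δ_B)/(δ_A − δ_B) = (-51.85 − (-59.650))/(-27.934 − (-59.650))
f_A = 7.800 / 31.716 = 0.2459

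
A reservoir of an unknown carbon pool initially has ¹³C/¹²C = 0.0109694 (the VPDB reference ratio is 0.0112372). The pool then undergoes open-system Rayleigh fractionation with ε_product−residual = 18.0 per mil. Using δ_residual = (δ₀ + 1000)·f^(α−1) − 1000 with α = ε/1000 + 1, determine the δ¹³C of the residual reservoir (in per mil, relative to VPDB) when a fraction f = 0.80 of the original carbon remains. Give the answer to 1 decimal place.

δ₀ = (0.0109694/0.0112372 − 1)×1000 = (0.976168 − 1)×1000 = -23.832 per mil
α − 1 = ε/1000 = 0.0180
f^(α−1) = 0.80^(0.0180) = 0.995991
δ_res = (-23.832 + 1000) × 0.995991 − 1000 = 972.255 − 1000 = -27.74 per mil

-27.7 per mil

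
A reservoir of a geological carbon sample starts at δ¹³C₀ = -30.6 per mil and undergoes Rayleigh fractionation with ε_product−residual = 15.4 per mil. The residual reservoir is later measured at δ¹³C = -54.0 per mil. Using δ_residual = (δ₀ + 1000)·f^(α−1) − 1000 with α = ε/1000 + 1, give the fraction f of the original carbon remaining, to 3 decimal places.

α − 1 = ε/1000 = 0.0154
(δ_res + 1000)/(δ₀ + 1000) = (-54.0 + 1000)/(-30.6 + 1000) = 946.0/969.4 = 0.975861
f = 0.975861^(1/0.0154) = exp(ln(0.975861)/0.0154) = exp(-0.02443/0.0154)
f = exp(-1.5867) = 0.2046

0.205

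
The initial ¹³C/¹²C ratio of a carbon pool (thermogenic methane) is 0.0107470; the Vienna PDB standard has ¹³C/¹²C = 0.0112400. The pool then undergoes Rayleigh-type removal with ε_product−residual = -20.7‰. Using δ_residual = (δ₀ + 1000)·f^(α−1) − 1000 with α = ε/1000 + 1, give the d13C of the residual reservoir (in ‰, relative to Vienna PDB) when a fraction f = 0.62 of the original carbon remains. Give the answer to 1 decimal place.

δ₀ = (0.0107470/0.0112400 − 1)×1000 = (0.956139 − 1)×1000 = -43.861‰
α − 1 = ε/1000 = -0.0207
f^(α−1) = 0.62^(-0.0207) = 1.009944
δ_res = (-43.861 + 1000) × 1.009944 − 1000 = 965.647 − 1000 = -34.35‰

-34.4‰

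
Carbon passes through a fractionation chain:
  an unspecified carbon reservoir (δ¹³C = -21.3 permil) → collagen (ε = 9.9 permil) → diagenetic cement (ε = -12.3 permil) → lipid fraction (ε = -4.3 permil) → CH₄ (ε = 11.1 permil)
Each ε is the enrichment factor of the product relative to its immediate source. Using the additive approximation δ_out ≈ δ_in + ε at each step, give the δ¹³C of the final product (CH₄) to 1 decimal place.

step 1: δ ≈ -21.3 + (9.9) = -11.4 permil
step 2: δ ≈ -11.4 + (-12.3) = -23.7 permil
step 3: δ ≈ -23.7 + (-4.3) = -28.0 permil
step 4: δ ≈ -28.0 + (11.1) = -16.9 permil

-16.9 permil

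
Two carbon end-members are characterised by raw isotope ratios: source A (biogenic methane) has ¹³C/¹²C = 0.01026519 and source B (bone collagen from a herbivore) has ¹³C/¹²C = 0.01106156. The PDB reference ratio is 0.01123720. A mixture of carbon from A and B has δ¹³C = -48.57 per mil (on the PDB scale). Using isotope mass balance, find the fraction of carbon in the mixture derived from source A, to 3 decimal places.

0.465

δ_A = (0.01026519/0.01123720 − 1)×1000 = (0.913501 − 1)×1000 = -86.499 per mil
δ_B = (0.01106156/0.01123720 − 1)×1000 = (0.984370 − 1)×1000 = -15.630 per mil
f_A = (δ_mix − δ_B)/(δ_A − δ_B) = (-48.57 − (-15.630))/(-86.499 − (-15.630))
f_A = -32.940 / -70.869 = 0.4648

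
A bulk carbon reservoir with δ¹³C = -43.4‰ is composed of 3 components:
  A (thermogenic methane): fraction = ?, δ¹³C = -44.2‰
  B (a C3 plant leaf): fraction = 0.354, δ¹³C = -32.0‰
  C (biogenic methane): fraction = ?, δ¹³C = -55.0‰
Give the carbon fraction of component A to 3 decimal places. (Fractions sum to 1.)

0.320

Let f_A and f_C be the unknown fractions; fractions sum to 1 so f_A + f_C = 0.646.
Mass balance: Σ fᵢ·δᵢ = δ_bulk ⇒ f_A·(-44.2) + f_C·(-55.0) = -43.4 − (-11.328) = -32.072
Substitute f_C = 0.646 − f_A:
f_A·(-44.2 − -55.0) = -32.072 − 0.646×(-55.0) = 3.458
f_A = 3.458 / 10.8 = 0.3202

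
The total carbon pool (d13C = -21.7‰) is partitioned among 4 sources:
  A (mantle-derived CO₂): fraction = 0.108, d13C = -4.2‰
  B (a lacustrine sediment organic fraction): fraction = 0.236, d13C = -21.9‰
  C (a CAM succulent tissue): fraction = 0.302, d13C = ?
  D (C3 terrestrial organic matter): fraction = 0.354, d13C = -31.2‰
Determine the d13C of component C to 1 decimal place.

Isotope mass balance: δ_bulk = Σ fᵢ·δᵢ.
-21.7 = 0.108×(-4.2) + 0.236×(-21.9) + 0.302×δ_C + 0.354×(-31.2)
0.302·δ_C = -21.7 − (-16.667) = -5.033
δ_C = -5.033 / 0.302 = -16.67‰

-16.7‰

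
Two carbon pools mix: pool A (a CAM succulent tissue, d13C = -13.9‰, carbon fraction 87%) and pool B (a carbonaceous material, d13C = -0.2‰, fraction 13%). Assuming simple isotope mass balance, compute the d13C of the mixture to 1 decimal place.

δ_mix = f_A·δ_A + f_B·δ_B
δ_mix = 0.87 × (-13.9) + 0.13 × (-0.2)
δ_mix = -12.09 + -0.03 = -12.12‰

-12.1‰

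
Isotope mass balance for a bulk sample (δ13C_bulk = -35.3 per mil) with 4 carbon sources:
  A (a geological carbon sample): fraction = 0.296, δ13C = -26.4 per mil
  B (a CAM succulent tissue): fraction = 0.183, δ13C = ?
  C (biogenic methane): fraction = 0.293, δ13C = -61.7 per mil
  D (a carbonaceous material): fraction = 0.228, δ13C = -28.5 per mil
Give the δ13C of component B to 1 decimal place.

-15.9 per mil

Isotope mass balance: δ_bulk = Σ fᵢ·δᵢ.
-35.3 = 0.296×(-26.4) + 0.183×δ_B + 0.293×(-61.7) + 0.228×(-28.5)
0.183·δ_B = -35.3 − (-32.390) = -2.910
δ_B = -2.910 / 0.183 = -15.90 per mil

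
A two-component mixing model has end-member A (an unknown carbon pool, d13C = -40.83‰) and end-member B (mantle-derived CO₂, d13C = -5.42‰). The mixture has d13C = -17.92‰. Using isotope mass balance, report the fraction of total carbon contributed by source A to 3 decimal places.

0.353

δ_mix = f_A·δ_A + (1 − f_A)·δ_B  ⇒  f_A = (δ_mix − δ_B)/(δ_A − δ_B)
f_A = (-17.92 − (-5.42)) / (-40.83 − (-5.42))
f_A = -12.50 / -35.41 = 0.3530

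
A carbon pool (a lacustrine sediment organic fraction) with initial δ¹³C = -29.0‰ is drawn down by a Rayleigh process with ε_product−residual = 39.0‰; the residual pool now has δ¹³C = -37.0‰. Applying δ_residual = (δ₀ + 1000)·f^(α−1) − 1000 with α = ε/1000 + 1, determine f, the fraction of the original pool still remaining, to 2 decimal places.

0.81

α − 1 = ε/1000 = 0.0390
(δ_res + 1000)/(δ₀ + 1000) = (-37.0 + 1000)/(-29.0 + 1000) = 963.0/971.0 = 0.991761
f = 0.991761^(1/0.0390) = exp(ln(0.991761)/0.0390) = exp(-0.00827/0.0390)
f = exp(-0.2121) = 0.8089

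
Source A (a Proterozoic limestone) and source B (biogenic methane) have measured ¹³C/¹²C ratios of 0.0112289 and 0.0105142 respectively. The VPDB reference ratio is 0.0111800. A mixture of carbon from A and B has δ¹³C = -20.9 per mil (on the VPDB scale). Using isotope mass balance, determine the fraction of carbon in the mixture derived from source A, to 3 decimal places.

0.605

δ_A = (0.0112289/0.0111800 − 1)×1000 = (1.004374 − 1)×1000 = 4.374 per mil
δ_B = (0.0105142/0.0111800 − 1)×1000 = (0.940447 − 1)×1000 = -59.553 per mil
f_A = (δ_mix − δ_B)/(δ_A − δ_B) = (-20.9 − (-59.553))/(4.374 − (-59.553))
f_A = 38.653 / 63.927 = 0.6046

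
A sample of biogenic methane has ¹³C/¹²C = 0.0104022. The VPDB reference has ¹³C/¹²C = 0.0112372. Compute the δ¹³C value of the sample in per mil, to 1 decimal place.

δ¹³C = (R_sample / R_standard − 1) × 1000
R_sample / R_standard = 0.0104022 / 0.0112372 = 0.925693
δ¹³C = (0.925693 − 1) × 1000 = -74.31 per mil

-74.3 per mil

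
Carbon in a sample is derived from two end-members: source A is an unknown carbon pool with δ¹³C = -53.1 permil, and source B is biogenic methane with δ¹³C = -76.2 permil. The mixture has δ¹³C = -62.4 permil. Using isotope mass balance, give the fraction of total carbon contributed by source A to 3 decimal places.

0.597

δ_mix = f_A·δ_A + (1 − f_A)·δ_B  ⇒  f_A = (δ_mix − δ_B)/(δ_A − δ_B)
f_A = (-62.4 − (-76.2)) / (-53.1 − (-76.2))
f_A = 13.8 / 23.1 = 0.5974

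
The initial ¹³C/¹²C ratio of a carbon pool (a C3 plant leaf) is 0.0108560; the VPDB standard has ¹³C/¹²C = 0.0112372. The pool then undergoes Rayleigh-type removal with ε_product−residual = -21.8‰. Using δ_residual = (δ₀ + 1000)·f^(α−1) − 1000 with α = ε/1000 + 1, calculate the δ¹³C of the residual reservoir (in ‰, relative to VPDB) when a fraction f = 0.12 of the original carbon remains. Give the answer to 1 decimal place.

δ₀ = (0.0108560/0.0112372 − 1)×1000 = (0.966077 − 1)×1000 = -33.923‰
α − 1 = ε/1000 = -0.0218
f^(α−1) = 0.12^(-0.0218) = 1.047307
δ_res = (-33.923 + 1000) × 1.047307 − 1000 = 1011.779 − 1000 = 11.78‰

11.8‰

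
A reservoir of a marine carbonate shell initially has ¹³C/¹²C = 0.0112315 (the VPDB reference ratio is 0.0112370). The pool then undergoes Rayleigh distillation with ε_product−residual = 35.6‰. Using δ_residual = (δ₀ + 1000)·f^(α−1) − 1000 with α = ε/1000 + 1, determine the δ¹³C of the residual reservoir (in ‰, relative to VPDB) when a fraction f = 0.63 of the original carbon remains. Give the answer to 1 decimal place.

-16.8‰

δ₀ = (0.0112315/0.0112370 − 1)×1000 = (0.999511 − 1)×1000 = -0.489‰
α − 1 = ε/1000 = 0.0356
f^(α−1) = 0.63^(0.0356) = 0.983686
δ_res = (-0.489 + 1000) × 0.983686 − 1000 = 983.205 − 1000 = -16.80‰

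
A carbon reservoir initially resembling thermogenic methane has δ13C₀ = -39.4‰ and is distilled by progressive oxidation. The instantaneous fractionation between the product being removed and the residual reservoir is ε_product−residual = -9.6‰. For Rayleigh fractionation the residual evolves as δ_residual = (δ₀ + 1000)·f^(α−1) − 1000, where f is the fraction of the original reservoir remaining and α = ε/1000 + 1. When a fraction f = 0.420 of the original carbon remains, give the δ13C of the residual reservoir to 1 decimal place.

Rayleigh residual: δ_res = (δ₀ + 1000)·f^(α−1) − 1000
α = ε/1000 + 1 = 0.99040, so α − 1 = -0.00960
f^(α−1) = 0.420^(-0.00960) = 1.008363
δ_res = (-39.4 + 1000) × 1.008363 − 1000 = 968.633 − 1000 = -31.37‰

-31.4‰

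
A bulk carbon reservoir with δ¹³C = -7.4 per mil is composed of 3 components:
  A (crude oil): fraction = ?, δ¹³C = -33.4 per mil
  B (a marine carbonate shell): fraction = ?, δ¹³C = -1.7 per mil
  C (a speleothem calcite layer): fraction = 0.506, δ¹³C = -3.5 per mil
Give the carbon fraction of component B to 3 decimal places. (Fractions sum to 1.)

Let f_B and f_A be the unknown fractions; fractions sum to 1 so f_B + f_A = 0.494.
Mass balance: Σ fᵢ·δᵢ = δ_bulk ⇒ f_B·(-1.7) + f_A·(-33.4) = -7.4 − (-1.771) = -5.629
Substitute f_A = 0.494 − f_B:
f_B·(-1.7 − -33.4) = -5.629 − 0.494×(-33.4) = 10.871
f_B = 10.871 / 31.7 = 0.3429

0.343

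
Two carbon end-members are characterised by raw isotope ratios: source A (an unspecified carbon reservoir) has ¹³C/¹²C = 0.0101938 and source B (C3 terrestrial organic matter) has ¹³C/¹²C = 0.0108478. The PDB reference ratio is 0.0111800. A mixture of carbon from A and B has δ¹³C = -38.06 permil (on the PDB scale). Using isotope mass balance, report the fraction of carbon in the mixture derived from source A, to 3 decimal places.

0.143

δ_A = (0.0101938/0.0111800 − 1)×1000 = (0.911789 − 1)×1000 = -88.211 permil
δ_B = (0.0108478/0.0111800 − 1)×1000 = (0.970286 − 1)×1000 = -29.714 permil
f_A = (δ_mix − δ_B)/(δ_A − δ_B) = (-38.06 − (-29.714))/(-88.211 − (-29.714))
f_A = -8.346 / -58.497 = 0.1427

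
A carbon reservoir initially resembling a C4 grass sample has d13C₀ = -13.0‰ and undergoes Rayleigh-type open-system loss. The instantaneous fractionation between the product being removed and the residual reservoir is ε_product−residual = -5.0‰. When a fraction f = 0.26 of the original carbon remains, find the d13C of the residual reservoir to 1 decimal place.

Rayleigh residual: δ_res = (δ₀ + 1000)·f^(α−1) − 1000
α = ε/1000 + 1 = 0.99500, so α − 1 = -0.00500
f^(α−1) = 0.26^(-0.00500) = 1.006758
δ_res = (-13.0 + 1000) × 1.006758 − 1000 = 993.670 − 1000 = -6.33‰

-6.3‰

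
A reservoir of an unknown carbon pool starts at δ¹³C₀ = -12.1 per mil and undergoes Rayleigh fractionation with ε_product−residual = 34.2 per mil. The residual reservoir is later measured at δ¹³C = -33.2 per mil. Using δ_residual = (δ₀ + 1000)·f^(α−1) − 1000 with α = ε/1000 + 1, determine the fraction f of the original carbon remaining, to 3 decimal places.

α − 1 = ε/1000 = 0.0342
(δ_res + 1000)/(δ₀ + 1000) = (-33.2 + 1000)/(-12.1 + 1000) = 966.8/987.9 = 0.978642
f = 0.978642^(1/0.0342) = exp(ln(0.978642)/0.0342) = exp(-0.02159/0.0342)
f = exp(-0.6313) = 0.5319

0.532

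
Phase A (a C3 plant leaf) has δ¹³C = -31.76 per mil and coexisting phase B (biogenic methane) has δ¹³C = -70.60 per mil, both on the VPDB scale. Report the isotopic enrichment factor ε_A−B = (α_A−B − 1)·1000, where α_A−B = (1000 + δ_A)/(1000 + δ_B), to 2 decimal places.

α_A−B = (1000 + -31.76) / (1000 + -70.60) = 968.24 / 929.40 = 1.041790
ε_A−B = (1.041790 − 1) × 1000 = 41.790 per mil
(The approximation ε ≈ δ_A − δ_B would give 38.84 per mil.)

41.79 per mil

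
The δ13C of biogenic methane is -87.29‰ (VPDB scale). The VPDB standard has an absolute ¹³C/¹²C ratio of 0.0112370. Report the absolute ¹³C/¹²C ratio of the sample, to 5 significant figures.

0.010256

R_sample = R_standard × (δ13C/1000 + 1)
R_sample = 0.0112370 × (-87.29/1000 + 1) = 0.0112370 × 0.912710
R_sample = 0.0102561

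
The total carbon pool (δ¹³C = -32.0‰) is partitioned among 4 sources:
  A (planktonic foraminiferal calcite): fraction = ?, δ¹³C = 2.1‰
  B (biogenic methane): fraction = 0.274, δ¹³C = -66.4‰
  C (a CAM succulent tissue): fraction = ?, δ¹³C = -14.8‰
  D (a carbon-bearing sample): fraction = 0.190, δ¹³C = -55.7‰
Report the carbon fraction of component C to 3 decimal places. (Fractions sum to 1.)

0.257

Let f_C and f_A be the unknown fractions; fractions sum to 1 so f_C + f_A = 0.536.
Mass balance: Σ fᵢ·δᵢ = δ_bulk ⇒ f_C·(-14.8) + f_A·(2.1) = -32.0 − (-28.777) = -3.223
Substitute f_A = 0.536 − f_C:
f_C·(-14.8 − 2.1) = -3.223 − 0.536×(2.1) = -4.349
f_C = -4.349 / -16.9 = 0.2573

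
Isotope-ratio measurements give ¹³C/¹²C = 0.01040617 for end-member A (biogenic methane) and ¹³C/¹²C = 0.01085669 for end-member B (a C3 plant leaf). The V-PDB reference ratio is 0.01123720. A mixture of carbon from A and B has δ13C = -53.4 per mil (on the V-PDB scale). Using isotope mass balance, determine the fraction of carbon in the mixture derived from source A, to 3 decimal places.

δ_A = (0.01040617/0.01123720 − 1)×1000 = (0.926047 − 1)×1000 = -73.953 per mil
δ_B = (0.01085669/0.01123720 − 1)×1000 = (0.966138 − 1)×1000 = -33.862 per mil
f_A = (δ_mix − δ_B)/(δ_A − δ_B) = (-53.4 − (-33.862))/(-73.953 − (-33.862))
f_A = -19.538 / -40.092 = 0.4873

0.487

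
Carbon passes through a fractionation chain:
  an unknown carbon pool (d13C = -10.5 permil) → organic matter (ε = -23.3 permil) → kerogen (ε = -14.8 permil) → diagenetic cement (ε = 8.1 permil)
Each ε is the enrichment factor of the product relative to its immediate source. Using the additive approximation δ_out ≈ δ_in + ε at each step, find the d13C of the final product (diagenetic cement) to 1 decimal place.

-40.5 permil

step 1: δ ≈ -10.5 + (-23.3) = -33.8 permil
step 2: δ ≈ -33.8 + (-14.8) = -48.6 permil
step 3: δ ≈ -48.6 + (8.1) = -40.5 permil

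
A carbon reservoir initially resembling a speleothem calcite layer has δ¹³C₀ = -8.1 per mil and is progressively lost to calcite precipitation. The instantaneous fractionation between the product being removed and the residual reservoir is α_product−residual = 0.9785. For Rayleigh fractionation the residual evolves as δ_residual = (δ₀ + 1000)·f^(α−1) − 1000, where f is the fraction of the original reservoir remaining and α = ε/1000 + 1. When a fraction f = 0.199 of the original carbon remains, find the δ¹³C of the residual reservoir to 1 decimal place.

26.9 per mil

Rayleigh residual: δ_res = (δ₀ + 1000)·f^(α−1) − 1000
α − 1 = -0.02150
f^(α−1) = 0.199^(-0.02150) = 1.035320
δ_res = (-8.1 + 1000) × 1.035320 − 1000 = 1026.934 − 1000 = 26.93 per mil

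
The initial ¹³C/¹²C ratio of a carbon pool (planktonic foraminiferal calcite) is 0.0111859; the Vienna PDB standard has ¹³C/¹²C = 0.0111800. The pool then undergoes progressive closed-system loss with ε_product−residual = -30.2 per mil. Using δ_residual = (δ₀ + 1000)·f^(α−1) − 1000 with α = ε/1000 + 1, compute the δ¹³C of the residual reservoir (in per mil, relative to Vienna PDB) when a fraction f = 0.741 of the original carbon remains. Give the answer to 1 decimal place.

9.6 per mil

δ₀ = (0.0111859/0.0111800 − 1)×1000 = (1.000528 − 1)×1000 = 0.528 per mil
α − 1 = ε/1000 = -0.0302
f^(α−1) = 0.741^(-0.0302) = 1.009094
δ_res = (0.528 + 1000) × 1.009094 − 1000 = 1009.626 − 1000 = 9.63 per mil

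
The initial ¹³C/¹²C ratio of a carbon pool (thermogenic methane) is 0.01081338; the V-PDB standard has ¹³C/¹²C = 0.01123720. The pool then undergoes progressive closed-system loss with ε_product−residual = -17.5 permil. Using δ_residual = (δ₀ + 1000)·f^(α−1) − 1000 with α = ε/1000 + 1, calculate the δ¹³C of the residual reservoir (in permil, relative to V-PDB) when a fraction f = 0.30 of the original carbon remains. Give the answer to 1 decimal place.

-17.2 permil

δ₀ = (0.01081338/0.01123720 − 1)×1000 = (0.962284 − 1)×1000 = -37.716 permil
α − 1 = ε/1000 = -0.0175
f^(α−1) = 0.30^(-0.0175) = 1.021293
δ_res = (-37.716 + 1000) × 1.021293 − 1000 = 982.774 − 1000 = -17.23 permil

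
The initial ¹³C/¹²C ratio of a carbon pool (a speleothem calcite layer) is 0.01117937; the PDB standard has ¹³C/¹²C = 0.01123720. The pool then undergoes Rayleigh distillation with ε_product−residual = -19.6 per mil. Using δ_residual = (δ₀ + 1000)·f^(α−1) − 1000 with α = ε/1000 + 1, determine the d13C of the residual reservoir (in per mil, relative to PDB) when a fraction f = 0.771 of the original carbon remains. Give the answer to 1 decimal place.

-0.1 per mil

δ₀ = (0.01117937/0.01123720 − 1)×1000 = (0.994854 − 1)×1000 = -5.146 per mil
α − 1 = ε/1000 = -0.0196
f^(α−1) = 0.771^(-0.0196) = 1.005110
δ_res = (-5.146 + 1000) × 1.005110 − 1000 = 999.938 − 1000 = -0.06 per mil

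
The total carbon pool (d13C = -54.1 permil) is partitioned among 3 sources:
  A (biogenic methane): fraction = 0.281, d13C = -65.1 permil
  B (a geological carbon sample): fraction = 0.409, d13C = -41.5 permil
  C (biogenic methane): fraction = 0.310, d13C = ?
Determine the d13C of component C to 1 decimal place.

Isotope mass balance: δ_bulk = Σ fᵢ·δᵢ.
-54.1 = 0.281×(-65.1) + 0.409×(-41.5) + 0.310×δ_C
0.310·δ_C = -54.1 − (-35.267) = -18.833
δ_C = -18.833 / 0.310 = -60.75 permil

-60.8 permil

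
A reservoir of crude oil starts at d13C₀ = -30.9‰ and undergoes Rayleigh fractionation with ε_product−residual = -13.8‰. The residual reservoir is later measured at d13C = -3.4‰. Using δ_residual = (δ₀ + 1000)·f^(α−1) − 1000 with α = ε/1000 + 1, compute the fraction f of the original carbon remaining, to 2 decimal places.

0.13

α − 1 = ε/1000 = -0.0138
(δ_res + 1000)/(δ₀ + 1000) = (-3.4 + 1000)/(-30.9 + 1000) = 996.6/969.1 = 1.028377
f = 1.028377^(1/-0.0138) = exp(ln(1.028377)/-0.0138) = exp(0.02798/-0.0138)
f = exp(-2.0277) = 0.1316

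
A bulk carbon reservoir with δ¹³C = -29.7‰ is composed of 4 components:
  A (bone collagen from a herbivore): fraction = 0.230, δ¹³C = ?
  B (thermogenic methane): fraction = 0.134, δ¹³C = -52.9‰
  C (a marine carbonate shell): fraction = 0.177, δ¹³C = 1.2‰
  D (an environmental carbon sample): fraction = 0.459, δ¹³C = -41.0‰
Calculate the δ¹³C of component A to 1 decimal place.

-17.4‰

Isotope mass balance: δ_bulk = Σ fᵢ·δᵢ.
-29.7 = 0.230×δ_A + 0.134×(-52.9) + 0.177×(1.2) + 0.459×(-41.0)
0.230·δ_A = -29.7 − (-25.695) = -4.005
δ_A = -4.005 / 0.230 = -17.41‰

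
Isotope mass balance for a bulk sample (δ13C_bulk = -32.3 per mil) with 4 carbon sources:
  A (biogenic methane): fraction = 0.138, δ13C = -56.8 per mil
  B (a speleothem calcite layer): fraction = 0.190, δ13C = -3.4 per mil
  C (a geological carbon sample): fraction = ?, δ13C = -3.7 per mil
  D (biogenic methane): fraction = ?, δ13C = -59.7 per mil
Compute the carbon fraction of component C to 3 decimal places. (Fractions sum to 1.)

0.291

Let f_C and f_D be the unknown fractions; fractions sum to 1 so f_C + f_D = 0.672.
Mass balance: Σ fᵢ·δᵢ = δ_bulk ⇒ f_C·(-3.7) + f_D·(-59.7) = -32.3 − (-8.484) = -23.816
Substitute f_D = 0.672 − f_C:
f_C·(-3.7 − -59.7) = -23.816 − 0.672×(-59.7) = 16.303
f_C = 16.303 / 56.0 = 0.2911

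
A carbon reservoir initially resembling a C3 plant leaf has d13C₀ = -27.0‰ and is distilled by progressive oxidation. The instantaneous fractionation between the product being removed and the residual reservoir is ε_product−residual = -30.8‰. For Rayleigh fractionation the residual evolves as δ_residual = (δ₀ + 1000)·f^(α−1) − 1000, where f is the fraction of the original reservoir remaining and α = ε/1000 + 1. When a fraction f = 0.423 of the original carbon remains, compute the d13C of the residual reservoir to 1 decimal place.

-0.9‰

Rayleigh residual: δ_res = (δ₀ + 1000)·f^(α−1) − 1000
α = ε/1000 + 1 = 0.96920, so α − 1 = -0.03080
f^(α−1) = 0.423^(-0.03080) = 1.026854
δ_res = (-27.0 + 1000) × 1.026854 − 1000 = 999.129 − 1000 = -0.87‰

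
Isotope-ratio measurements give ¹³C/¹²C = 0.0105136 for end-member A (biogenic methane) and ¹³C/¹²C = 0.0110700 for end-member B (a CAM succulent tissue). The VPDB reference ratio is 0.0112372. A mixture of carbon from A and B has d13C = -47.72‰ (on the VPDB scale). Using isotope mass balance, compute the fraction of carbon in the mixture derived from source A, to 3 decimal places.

δ_A = (0.0105136/0.0112372 − 1)×1000 = (0.935607 − 1)×1000 = -64.393‰
δ_B = (0.0110700/0.0112372 − 1)×1000 = (0.985121 − 1)×1000 = -14.879‰
f_A = (δ_mix − δ_B)/(δ_A − δ_B) = (-47.72 − (-14.879))/(-64.393 − (-14.879))
f_A = -32.841 / -49.514 = 0.6633

0.663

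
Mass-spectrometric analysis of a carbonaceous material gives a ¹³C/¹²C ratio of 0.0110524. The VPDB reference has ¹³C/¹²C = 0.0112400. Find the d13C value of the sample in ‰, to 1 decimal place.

d13C = (R_sample / R_standard − 1) × 1000
R_sample / R_standard = 0.0110524 / 0.0112400 = 0.983310
d13C = (0.983310 − 1) × 1000 = -16.69‰

-16.7‰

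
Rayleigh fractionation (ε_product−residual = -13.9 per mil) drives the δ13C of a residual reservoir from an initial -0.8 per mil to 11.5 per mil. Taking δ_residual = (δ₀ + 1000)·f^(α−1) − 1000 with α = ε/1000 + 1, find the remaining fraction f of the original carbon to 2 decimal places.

0.41

α − 1 = ε/1000 = -0.0139
(δ_res + 1000)/(δ₀ + 1000) = (11.5 + 1000)/(-0.8 + 1000) = 1011.5/999.2 = 1.012310
f = 1.012310^(1/-0.0139) = exp(ln(1.012310)/-0.0139) = exp(0.01223/-0.0139)
f = exp(-0.8802) = 0.4147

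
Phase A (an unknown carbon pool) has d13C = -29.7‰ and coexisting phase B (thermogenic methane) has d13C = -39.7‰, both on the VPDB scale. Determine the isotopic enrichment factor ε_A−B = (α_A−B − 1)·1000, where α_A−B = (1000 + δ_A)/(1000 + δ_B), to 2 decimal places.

10.41‰

α_A−B = (1000 + -29.7) / (1000 + -39.7) = 970.3 / 960.3 = 1.010413
ε_A−B = (1.010413 − 1) × 1000 = 10.413‰
(The approximation ε ≈ δ_A − δ_B would give 10.0‰.)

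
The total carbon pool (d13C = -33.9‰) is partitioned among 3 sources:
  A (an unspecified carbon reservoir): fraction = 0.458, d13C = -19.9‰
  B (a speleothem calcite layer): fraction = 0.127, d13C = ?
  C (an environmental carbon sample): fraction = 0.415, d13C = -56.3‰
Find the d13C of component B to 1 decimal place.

Isotope mass balance: δ_bulk = Σ fᵢ·δᵢ.
-33.9 = 0.458×(-19.9) + 0.127×δ_B + 0.415×(-56.3)
0.127·δ_B = -33.9 − (-32.479) = -1.421
δ_B = -1.421 / 0.127 = -11.19‰

-11.2‰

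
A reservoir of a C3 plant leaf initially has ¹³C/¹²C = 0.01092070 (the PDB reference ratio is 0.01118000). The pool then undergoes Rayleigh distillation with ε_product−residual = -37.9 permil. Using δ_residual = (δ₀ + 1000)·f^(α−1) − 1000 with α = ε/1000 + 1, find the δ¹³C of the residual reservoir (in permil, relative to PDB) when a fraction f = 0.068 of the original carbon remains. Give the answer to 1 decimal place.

δ₀ = (0.01092070/0.01118000 − 1)×1000 = (0.976807 − 1)×1000 = -23.193 permil
α − 1 = ε/1000 = -0.0379
f^(α−1) = 0.068^(-0.0379) = 1.107256
δ_res = (-23.193 + 1000) × 1.107256 − 1000 = 1081.575 − 1000 = 81.57 permil

81.6 permil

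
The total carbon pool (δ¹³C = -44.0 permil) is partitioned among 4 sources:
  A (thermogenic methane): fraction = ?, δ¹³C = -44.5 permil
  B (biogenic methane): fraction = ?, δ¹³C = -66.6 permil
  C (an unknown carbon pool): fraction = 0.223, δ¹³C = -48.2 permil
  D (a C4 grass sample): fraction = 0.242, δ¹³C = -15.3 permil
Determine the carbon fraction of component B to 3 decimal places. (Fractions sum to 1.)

0.260

Let f_B and f_A be the unknown fractions; fractions sum to 1 so f_B + f_A = 0.535.
Mass balance: Σ fᵢ·δᵢ = δ_bulk ⇒ f_B·(-66.6) + f_A·(-44.5) = -44.0 − (-14.451) = -29.549
Substitute f_A = 0.535 − f_B:
f_B·(-66.6 − -44.5) = -29.549 − 0.535×(-44.5) = -5.741
f_B = -5.741 / -22.1 = 0.2598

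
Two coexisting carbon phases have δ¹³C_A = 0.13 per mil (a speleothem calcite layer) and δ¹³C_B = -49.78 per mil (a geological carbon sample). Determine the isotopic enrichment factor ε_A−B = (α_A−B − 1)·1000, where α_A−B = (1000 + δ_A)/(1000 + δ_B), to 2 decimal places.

52.52 per mil

α_A−B = (1000 + 0.13) / (1000 + -49.78) = 1000.13 / 950.22 = 1.052525
ε_A−B = (1.052525 − 1) × 1000 = 52.525 per mil
(The approximation ε ≈ δ_A − δ_B would give 49.91 per mil.)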